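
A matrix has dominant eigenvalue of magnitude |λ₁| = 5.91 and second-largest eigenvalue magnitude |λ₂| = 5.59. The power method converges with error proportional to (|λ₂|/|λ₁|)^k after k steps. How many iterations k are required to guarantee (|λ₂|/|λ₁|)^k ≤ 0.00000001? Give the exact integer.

|λ₂/λ₁| = 5.59/5.91 = 0.94585
Need k ≥ ln(0.00000001) / ln(0.94585) = -18.4207 / -0.0557 ≈ 330.911
Smallest integer k satisfying the bound: 331

331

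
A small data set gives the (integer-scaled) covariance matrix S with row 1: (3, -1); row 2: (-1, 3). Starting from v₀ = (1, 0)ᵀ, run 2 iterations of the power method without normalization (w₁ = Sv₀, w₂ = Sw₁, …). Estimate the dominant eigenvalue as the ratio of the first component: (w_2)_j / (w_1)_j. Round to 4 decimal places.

w1 = Sv₀ = (3·1 + (-1)·0; (-1)·1 + 3·0) = (3, -1)
w2 = Sw1 = (3·3 + (-1)·(-1); (-1)·3 + 3·(-1)) = (10, -6)
Ratio at component: 10 / 3 = 3.3333

λ ≈ 3.3333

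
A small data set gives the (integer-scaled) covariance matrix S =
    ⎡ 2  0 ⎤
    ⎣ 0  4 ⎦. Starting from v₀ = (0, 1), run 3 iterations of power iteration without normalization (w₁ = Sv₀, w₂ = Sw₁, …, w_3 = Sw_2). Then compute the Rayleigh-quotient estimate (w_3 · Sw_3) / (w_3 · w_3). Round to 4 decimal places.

4.0000

w1 = Sv₀ = (2·0 + 0·1; 0·0 + 4·1) = (0, 4)
w2 = Sw1 = (2·0 + 0·4; 0·0 + 4·4) = (0, 16)
w3 = Sw2 = (0, 64)
Sw3 = (0, 256)
w3·Sw3 = 0·0 + 64·256 = 16384; w3·w3 = 0·0 + 64·64 = 4096
λ ≈ 16384/4096 = 4.0000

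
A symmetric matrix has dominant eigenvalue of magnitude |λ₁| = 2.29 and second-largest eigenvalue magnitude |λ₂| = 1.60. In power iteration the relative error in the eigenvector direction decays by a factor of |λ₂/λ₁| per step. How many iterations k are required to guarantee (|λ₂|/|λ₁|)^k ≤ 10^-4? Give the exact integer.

26

|λ₂/λ₁| = 1.60/2.29 = 0.69869
Need k ≥ ln(10^-4) / ln(0.69869) = -9.2103 / -0.3585 ≈ 25.688
Smallest integer k satisfying the bound: 26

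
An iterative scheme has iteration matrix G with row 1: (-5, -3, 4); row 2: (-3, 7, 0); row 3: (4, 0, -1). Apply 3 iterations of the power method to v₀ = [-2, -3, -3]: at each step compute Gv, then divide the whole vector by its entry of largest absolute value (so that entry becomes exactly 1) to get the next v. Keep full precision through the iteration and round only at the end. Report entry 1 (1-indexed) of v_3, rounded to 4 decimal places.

Gv0 = (7.00000, -15.00000, -5.00000); divide by -15.00000 → v1 = (-0.46667, 1.00000, 0.33333)
Gv1 = (0.66667, 8.40000, -2.20000); divide by 8.40000 → v2 = (0.07937, 1.00000, -0.26190)
Gv2 = (-4.44444, 6.76190, 0.57937); divide by 6.76190 → v3 = (-0.65728, 1.00000, 0.08568)
Requested entry of v3: 560/-852 = -0.6573

-0.6573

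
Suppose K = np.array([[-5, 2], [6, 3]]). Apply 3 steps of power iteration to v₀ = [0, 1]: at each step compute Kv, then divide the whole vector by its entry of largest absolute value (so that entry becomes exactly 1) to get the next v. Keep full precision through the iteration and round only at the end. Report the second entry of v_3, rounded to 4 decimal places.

0.6290

Kv0 = (2.00000, 3.00000); divide by 3.00000 → v1 = (0.66667, 1.00000)
Kv1 = (-1.33333, 7.00000); divide by 7.00000 → v2 = (-0.19048, 1.00000)
Kv2 = (2.95238, 1.85714); divide by 2.95238 → v3 = (1.00000, 0.62903)
Requested entry of v3: 39/62 = 0.6290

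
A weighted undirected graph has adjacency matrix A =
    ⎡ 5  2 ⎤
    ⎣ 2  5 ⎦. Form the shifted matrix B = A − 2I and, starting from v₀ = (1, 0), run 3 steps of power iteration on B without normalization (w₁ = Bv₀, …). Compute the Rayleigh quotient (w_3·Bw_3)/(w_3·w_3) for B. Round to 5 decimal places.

μ ≈ 4.99974

B = A − 2I has rows (3, 2); (2, 3)
w1 = Bv₀ = (3, 2)
w2 = Bw1 = (13, 12)
w3 = Bw2 = (63, 62)
Bw3 = (313, 312)
w3·Bw3 = 39063; w3·w3 = 7813; μ ≈ 39063/7813 = 4.99974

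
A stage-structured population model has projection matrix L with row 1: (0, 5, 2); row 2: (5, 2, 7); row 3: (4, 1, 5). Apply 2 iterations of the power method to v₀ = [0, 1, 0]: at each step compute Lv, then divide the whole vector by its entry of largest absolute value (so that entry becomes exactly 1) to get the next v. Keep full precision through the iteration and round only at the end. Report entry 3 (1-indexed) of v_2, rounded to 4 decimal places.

0.7500

Lv0 = (5.00000, 2.00000, 1.00000); divide by 5.00000 → v1 = (1.00000, 0.40000, 0.20000)
Lv1 = (2.40000, 7.20000, 5.40000); divide by 7.20000 → v2 = (0.33333, 1.00000, 0.75000)
Requested entry of v2: 27/36 = 0.7500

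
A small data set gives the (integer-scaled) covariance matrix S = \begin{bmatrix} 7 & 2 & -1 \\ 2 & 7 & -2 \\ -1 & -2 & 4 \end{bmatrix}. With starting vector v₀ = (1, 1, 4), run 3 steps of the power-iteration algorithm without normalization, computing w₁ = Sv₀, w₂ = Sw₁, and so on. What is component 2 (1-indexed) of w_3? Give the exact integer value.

w1 = Sv₀ = (7·1 + 2·1 + (-1)·4; 2·1 + 7·1 + (-2)·4; (-1)·1 + (-2)·1 + 4·4) = (5, 1, 13)
w2 = Sw1 = (7·5 + 2·1 + (-1)·13; 2·5 + 7·1 + (-2)·13; (-1)·5 + (-2)·1 + 4·13) = (24, -9, 45)
w3 = Sw2 = (105, -105, 174)
The requested component of w3 is -105.

-105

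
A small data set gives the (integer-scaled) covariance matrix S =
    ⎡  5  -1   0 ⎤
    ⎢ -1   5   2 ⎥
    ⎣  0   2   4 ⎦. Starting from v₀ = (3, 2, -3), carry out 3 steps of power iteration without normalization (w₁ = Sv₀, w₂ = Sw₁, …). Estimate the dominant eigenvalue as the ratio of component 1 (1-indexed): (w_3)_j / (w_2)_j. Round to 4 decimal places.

λ ≈ 5.3750

w1 = Sv₀ = (13, 1, -8)
w2 = Sw1 = (64, -24, -30)
w3 = Sw2 = (344, -244, -168)
Ratio at component: 344 / 64 = 5.3750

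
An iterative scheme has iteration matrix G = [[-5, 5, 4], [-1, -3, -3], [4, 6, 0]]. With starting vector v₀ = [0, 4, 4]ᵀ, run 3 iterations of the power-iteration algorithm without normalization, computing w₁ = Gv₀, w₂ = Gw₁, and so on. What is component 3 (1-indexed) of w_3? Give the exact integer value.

w1 = Gv₀ = ((-5)·0 + 5·4 + 4·4; (-1)·0 + (-3)·4 + (-3)·4; 4·0 + 6·4 + 0·4) = (36, -24, 24)
w2 = Gw1 = ((-5)·36 + 5·(-24) + 4·24; (-1)·36 + (-3)·(-24) + (-3)·24; 4·36 + 6·(-24) + 0·24) = (-204, -36, 0)
w3 = Gw2 = (840, 312, -1032)
The requested component of w3 is -1032.

-1032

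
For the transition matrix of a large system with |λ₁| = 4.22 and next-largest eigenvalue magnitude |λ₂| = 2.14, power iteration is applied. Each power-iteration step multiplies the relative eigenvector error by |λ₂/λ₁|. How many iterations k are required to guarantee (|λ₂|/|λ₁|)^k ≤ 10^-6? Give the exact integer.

|λ₂/λ₁| = 2.14/4.22 = 0.50711
Need k ≥ ln(10^-6) / ln(0.50711) = -13.8155 / -0.6790 ≈ 20.346
Smallest integer k satisfying the bound: 21

21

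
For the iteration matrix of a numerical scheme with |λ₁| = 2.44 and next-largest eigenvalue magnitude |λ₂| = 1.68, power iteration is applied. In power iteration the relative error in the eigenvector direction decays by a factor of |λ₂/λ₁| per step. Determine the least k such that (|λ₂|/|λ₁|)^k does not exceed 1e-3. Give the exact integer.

|λ₂/λ₁| = 1.68/2.44 = 0.68852
Need k ≥ ln(1e-3) / ln(0.68852) = -6.9078 / -0.3732 ≈ 18.509
Smallest integer k satisfying the bound: 19

19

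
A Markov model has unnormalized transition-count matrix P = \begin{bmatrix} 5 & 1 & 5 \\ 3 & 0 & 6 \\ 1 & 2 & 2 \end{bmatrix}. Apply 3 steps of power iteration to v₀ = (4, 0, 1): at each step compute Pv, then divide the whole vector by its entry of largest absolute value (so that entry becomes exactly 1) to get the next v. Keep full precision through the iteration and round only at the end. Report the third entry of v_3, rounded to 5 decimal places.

0.40343

Pv0 = (25.000000, 18.000000, 6.000000); divide by 25.000000 → v1 = (1.000000, 0.720000, 0.240000)
Pv1 = (6.920000, 4.440000, 2.920000); divide by 6.920000 → v2 = (1.000000, 0.641618, 0.421965)
Pv2 = (7.751445, 5.531792, 3.127168); divide by 7.751445 → v3 = (1.000000, 0.713647, 0.403430)
Requested entry of v3: 541/1341 = 0.40343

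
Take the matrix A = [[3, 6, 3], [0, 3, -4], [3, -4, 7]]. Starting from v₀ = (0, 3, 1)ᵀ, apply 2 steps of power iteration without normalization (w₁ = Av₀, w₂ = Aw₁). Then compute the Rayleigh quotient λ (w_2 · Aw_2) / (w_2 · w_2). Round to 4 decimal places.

w1 = Av₀ = (21, 5, -5)
w2 = Aw1 = (78, 35, 8)
Aw2 = (468, 73, 150)
w2·Aw2 = 78·468 + 35·73 + 8·150 = 40259; w2·w2 = 78·78 + 35·35 + 8·8 = 7373
λ ≈ 40259/7373 = 5.4603

λ ≈ 5.4603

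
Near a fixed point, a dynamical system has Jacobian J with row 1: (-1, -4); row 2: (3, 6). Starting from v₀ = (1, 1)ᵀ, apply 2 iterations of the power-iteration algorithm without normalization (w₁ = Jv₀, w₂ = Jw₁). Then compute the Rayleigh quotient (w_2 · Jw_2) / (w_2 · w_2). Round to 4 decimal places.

w1 = Jv₀ = (-5, 9)
w2 = Jw1 = (-31, 39)
Jw2 = (-125, 141)
w2·Jw2 = (-31)·(-125) + 39·141 = 9374; w2·w2 = (-31)·(-31) + 39·39 = 2482
λ ≈ 9374/2482 = 3.7768

3.7768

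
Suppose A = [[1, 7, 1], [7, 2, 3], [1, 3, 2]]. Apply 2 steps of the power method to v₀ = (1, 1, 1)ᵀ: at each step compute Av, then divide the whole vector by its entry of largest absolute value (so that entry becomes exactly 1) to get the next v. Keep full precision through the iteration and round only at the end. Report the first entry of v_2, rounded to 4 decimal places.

0.9429

Av0 = (9.00000, 12.00000, 6.00000); divide by 12.00000 → v1 = (0.75000, 1.00000, 0.50000)
Av1 = (8.25000, 8.75000, 4.75000); divide by 8.75000 → v2 = (0.94286, 1.00000, 0.54286)
Requested entry of v2: 99/105 = 0.9429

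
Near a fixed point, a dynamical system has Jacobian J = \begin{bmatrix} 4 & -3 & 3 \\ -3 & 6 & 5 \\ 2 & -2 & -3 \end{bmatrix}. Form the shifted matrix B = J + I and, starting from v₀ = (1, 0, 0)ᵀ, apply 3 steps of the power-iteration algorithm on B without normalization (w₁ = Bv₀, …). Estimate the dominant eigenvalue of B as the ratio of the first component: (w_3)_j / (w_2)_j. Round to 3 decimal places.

B = J + I has rows (5, -3, 3); (-3, 7, 5); (2, -2, -2)
w1 = Bv₀ = (5, -3, 2)
w2 = Bw1 = (40, -26, 12)
w3 = Bw2 = (314, -242, 108)
Ratio: 314/40 = 7.850

7.850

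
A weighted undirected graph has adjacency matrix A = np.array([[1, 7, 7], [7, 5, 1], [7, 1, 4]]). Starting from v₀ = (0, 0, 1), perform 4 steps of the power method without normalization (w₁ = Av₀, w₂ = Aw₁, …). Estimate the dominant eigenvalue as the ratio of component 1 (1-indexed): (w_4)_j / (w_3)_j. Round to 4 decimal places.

λ ≈ 10.7385

w1 = Av₀ = (1·0 + 7·0 + 7·1; 7·0 + 5·0 + 1·1; 7·0 + 1·0 + 4·1) = (7, 1, 4)
w2 = Aw1 = (1·7 + 7·1 + 7·4; 7·7 + 5·1 + 1·4; 7·7 + 1·1 + 4·4) = (42, 58, 66)
w3 = Aw2 = (910, 650, 616)
w4 = Aw3 = (9772, 10236, 9484)
Ratio at component: 9772 / 910 = 10.7385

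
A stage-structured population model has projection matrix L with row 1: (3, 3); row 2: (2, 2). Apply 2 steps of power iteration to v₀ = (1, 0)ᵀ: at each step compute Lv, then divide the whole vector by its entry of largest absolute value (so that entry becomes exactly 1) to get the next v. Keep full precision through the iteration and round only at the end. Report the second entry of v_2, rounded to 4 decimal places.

0.6667

Lv0 = (3.00000, 2.00000); divide by 3.00000 → v1 = (1.00000, 0.66667)
Lv1 = (5.00000, 3.33333); divide by 5.00000 → v2 = (1.00000, 0.66667)
Requested entry of v2: 10/15 = 0.6667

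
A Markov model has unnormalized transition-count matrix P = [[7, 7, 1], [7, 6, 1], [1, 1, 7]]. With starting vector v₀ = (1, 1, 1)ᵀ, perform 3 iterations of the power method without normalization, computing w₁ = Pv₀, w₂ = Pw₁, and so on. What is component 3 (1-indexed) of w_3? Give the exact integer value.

w1 = Pv₀ = (15, 14, 9)
w2 = Pw1 = (212, 198, 92)
w3 = Pw2 = (2962, 2764, 1054)
The requested component of w3 is 1054.

1054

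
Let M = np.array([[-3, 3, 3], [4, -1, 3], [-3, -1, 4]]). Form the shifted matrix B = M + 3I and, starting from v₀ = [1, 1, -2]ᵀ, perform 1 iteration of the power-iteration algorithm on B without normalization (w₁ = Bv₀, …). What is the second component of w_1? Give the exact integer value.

0

B = M + 3I has rows (0, 3, 3); (4, 2, 3); (-3, -1, 7)
w1 = Bv₀ = (0·1 + 3·1 + 3·(-2); 4·1 + 2·1 + 3·(-2); (-3)·1 + (-1)·1 + 7·(-2)) = (-3, 0, -18)
Requested component of w1: 0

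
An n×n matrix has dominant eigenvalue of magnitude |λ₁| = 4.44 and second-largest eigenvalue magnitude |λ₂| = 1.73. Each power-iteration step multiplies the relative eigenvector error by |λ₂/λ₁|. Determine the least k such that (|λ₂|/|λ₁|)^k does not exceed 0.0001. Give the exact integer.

10

|λ₂/λ₁| = 1.73/4.44 = 0.38964
Need k ≥ ln(0.0001) / ln(0.38964) = -9.2103 / -0.9425 ≈ 9.772
Smallest integer k satisfying the bound: 10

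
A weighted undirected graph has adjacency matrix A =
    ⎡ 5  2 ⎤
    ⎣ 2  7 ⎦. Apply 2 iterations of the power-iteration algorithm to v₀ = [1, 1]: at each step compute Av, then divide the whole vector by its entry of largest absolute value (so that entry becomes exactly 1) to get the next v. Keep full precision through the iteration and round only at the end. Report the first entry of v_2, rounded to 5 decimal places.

0.68831

Av0 = (7.000000, 9.000000); divide by 9.000000 → v1 = (0.777778, 1.000000)
Av1 = (5.888889, 8.555556); divide by 8.555556 → v2 = (0.688312, 1.000000)
Requested entry of v2: 53/77 = 0.68831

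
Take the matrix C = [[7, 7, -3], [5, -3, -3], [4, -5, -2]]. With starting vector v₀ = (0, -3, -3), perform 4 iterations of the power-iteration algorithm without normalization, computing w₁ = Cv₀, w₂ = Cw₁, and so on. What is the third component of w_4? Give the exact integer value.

w1 = Cv₀ = (-12, 18, 21)
w2 = Cw1 = (-21, -177, -180)
w3 = Cw2 = (-846, 966, 1161)
w4 = Cw3 = (-2643, -10611, -10536)
The requested component of w4 is -10536.

-10536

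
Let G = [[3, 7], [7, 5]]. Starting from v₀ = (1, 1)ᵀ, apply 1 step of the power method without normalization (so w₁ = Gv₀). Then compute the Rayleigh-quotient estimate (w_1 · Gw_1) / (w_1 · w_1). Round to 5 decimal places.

w1 = Gv₀ = (3·1 + 7·1; 7·1 + 5·1) = (10, 12)
Gw1 = (114, 130)
w1·Gw1 = 10·114 + 12·130 = 2700; w1·w1 = 10·10 + 12·12 = 244
λ ≈ 2700/244 = 11.06557

11.06557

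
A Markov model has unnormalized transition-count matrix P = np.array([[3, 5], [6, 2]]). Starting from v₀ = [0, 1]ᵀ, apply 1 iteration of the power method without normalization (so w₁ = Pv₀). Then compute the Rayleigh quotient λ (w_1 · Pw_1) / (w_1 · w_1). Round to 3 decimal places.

w1 = Pv₀ = (3·0 + 5·1; 6·0 + 2·1) = (5, 2)
Pw1 = (25, 34)
w1·Pw1 = 5·25 + 2·34 = 193; w1·w1 = 5·5 + 2·2 = 29
λ ≈ 193/29 = 6.655

6.655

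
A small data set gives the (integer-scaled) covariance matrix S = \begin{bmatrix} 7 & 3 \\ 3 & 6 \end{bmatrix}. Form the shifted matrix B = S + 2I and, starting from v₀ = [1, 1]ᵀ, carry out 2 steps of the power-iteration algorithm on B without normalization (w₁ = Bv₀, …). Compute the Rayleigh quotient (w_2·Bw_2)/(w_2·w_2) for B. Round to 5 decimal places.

B = S + 2I has rows (9, 3); (3, 8)
w1 = Bv₀ = (12, 11)
w2 = Bw1 = (141, 124)
Bw2 = (1641, 1415)
w2·Bw2 = 406841; w2·w2 = 35257; μ ≈ 406841/35257 = 11.53930

μ ≈ 11.53930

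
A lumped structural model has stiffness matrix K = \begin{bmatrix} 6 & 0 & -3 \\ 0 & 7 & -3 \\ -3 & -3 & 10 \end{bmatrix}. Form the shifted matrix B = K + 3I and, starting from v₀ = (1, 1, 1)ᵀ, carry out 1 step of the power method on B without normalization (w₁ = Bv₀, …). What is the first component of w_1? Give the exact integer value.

6

B = K + 3I has rows (9, 0, -3); (0, 10, -3); (-3, -3, 13)
w1 = Bv₀ = (9·1 + 0·1 + (-3)·1; 0·1 + 10·1 + (-3)·1; (-3)·1 + (-3)·1 + 13·1) = (6, 7, 7)
Requested component of w1: 6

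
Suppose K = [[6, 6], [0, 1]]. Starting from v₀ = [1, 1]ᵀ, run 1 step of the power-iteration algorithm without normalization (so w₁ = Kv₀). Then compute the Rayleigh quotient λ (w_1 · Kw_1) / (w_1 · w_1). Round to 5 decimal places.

w1 = Kv₀ = (6·1 + 6·1; 0·1 + 1·1) = (12, 1)
Kw1 = (78, 1)
w1·Kw1 = 12·78 + 1·1 = 937; w1·w1 = 12·12 + 1·1 = 145
λ ≈ 937/145 = 6.46207

6.46207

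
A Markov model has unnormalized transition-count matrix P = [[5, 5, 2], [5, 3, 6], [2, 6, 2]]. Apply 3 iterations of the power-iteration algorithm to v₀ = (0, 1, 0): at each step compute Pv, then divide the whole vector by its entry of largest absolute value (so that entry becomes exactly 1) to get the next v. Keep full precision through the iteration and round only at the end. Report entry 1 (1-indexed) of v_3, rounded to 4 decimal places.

Pv0 = (5.00000, 3.00000, 6.00000); divide by 6.00000 → v1 = (0.83333, 0.50000, 1.00000)
Pv1 = (8.66667, 11.66667, 6.66667); divide by 11.66667 → v2 = (0.74286, 1.00000, 0.57143)
Pv2 = (9.85714, 10.14286, 8.62857); divide by 10.14286 → v3 = (0.97183, 1.00000, 0.85070)
Requested entry of v3: 690/710 = 0.9718

0.9718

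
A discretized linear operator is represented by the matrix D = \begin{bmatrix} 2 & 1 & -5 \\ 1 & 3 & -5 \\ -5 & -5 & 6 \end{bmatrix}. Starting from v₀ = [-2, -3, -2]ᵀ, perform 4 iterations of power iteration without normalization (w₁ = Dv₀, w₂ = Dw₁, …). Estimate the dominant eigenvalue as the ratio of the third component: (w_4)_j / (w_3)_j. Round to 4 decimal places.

w1 = Dv₀ = (2·(-2) + 1·(-3) + (-5)·(-2); 1·(-2) + 3·(-3) + (-5)·(-2); (-5)·(-2) + (-5)·(-3) + 6·(-2)) = (3, -1, 13)
w2 = Dw1 = (2·3 + 1·(-1) + (-5)·13; 1·3 + 3·(-1) + (-5)·13; (-5)·3 + (-5)·(-1) + 6·13) = (-60, -65, 68)
w3 = Dw2 = (-525, -595, 1033)
w4 = Dw3 = (-6810, -7475, 11798)
Ratio at component: 11798 / 1033 = 11.4211

λ ≈ 11.4211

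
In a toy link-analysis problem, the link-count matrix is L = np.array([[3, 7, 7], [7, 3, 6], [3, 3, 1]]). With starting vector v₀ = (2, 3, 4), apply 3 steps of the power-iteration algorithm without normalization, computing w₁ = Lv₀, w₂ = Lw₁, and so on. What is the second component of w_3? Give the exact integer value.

8259

w1 = Lv₀ = (55, 47, 19)
w2 = Lw1 = (627, 640, 325)
w3 = Lw2 = (8636, 8259, 4126)
The requested component of w3 is 8259.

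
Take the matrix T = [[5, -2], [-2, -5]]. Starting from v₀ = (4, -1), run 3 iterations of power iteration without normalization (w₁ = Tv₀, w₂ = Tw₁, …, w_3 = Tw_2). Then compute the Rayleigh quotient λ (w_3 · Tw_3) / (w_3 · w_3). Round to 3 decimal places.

5.353

w1 = Tv₀ = (5·4 + (-2)·(-1); (-2)·4 + (-5)·(-1)) = (22, -3)
w2 = Tw1 = (5·22 + (-2)·(-3); (-2)·22 + (-5)·(-3)) = (116, -29)
w3 = Tw2 = (638, -87)
Tw3 = (3364, -841)
w3·Tw3 = 638·3364 + (-87)·(-841) = 2219399; w3·w3 = 638·638 + (-87)·(-87) = 414613
λ ≈ 2219399/414613 = 5.353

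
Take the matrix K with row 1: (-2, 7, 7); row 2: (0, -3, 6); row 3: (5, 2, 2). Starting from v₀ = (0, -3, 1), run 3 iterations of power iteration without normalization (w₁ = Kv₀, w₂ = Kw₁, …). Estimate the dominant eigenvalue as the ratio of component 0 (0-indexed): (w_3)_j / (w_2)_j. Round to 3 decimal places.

w1 = Kv₀ = (-14, 15, -4)
w2 = Kw1 = (105, -69, -48)
w3 = Kw2 = (-1029, -81, 291)
Ratio at component: -1029 / 105 = -9.800

λ ≈ -9.800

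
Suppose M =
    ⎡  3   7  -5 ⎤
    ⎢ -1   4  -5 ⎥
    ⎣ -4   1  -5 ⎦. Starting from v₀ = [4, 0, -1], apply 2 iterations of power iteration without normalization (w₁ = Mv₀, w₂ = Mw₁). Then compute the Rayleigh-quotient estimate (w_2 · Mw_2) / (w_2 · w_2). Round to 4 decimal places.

5.9507

w1 = Mv₀ = (3·4 + 7·0 + (-5)·(-1); (-1)·4 + 4·0 + (-5)·(-1); (-4)·4 + 1·0 + (-5)·(-1)) = (17, 1, -11)
w2 = Mw1 = (3·17 + 7·1 + (-5)·(-11); (-1)·17 + 4·1 + (-5)·(-11); (-4)·17 + 1·1 + (-5)·(-11)) = (113, 42, -12)
Mw2 = (693, 115, -350)
w2·Mw2 = 113·693 + 42·115 + (-12)·(-350) = 87339; w2·w2 = 113·113 + 42·42 + (-12)·(-12) = 14677
λ ≈ 87339/14677 = 5.9507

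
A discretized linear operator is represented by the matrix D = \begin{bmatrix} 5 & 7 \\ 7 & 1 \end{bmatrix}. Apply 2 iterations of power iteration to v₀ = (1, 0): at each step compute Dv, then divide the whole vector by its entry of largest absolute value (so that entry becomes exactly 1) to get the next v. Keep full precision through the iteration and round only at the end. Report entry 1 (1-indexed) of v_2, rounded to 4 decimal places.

1.0000

Dv0 = (5.00000, 7.00000); divide by 7.00000 → v1 = (0.71429, 1.00000)
Dv1 = (10.57143, 6.00000); divide by 10.57143 → v2 = (1.00000, 0.56757)
Requested entry of v2: 74/74 = 1.0000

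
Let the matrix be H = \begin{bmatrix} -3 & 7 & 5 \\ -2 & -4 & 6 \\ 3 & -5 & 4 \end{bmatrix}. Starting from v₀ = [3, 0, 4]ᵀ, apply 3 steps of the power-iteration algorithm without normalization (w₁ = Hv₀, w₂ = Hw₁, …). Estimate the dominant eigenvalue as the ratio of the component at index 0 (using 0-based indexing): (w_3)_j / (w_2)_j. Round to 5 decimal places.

w1 = Hv₀ = (11, 18, 25)
w2 = Hw1 = (218, 56, 43)
w3 = Hw2 = (-47, -402, 546)
Ratio at component: -47 / 218 = -0.21560

λ ≈ -0.21560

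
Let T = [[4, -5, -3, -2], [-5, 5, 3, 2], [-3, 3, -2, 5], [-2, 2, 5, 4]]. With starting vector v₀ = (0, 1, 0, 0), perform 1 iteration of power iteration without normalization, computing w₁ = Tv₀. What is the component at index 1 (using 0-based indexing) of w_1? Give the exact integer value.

5

w1 = Tv₀ = (-5, 5, 3, 2)
The requested component of w1 is 5.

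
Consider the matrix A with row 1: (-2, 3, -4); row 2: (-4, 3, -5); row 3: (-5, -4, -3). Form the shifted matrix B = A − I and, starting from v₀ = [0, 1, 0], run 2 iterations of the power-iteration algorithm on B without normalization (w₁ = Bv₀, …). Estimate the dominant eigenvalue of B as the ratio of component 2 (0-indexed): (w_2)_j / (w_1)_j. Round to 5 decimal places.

1.75000

B = A − I has rows (-3, 3, -4); (-4, 2, -5); (-5, -4, -4)
w1 = Bv₀ = ((-3)·0 + 3·1 + (-4)·0; (-4)·0 + 2·1 + (-5)·0; (-5)·0 + (-4)·1 + (-4)·0) = (3, 2, -4)
w2 = Bw1 = ((-3)·3 + 3·2 + (-4)·(-4); (-4)·3 + 2·2 + (-5)·(-4); (-5)·3 + (-4)·2 + (-4)·(-4)) = (13, 12, -7)
Ratio: -7/-4 = 1.75000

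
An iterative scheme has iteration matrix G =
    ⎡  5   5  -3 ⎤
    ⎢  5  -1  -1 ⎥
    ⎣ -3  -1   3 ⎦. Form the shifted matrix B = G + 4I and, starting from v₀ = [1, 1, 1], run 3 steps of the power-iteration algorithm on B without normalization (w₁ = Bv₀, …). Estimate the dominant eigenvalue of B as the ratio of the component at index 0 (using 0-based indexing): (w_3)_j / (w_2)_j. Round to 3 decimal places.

B = G + 4I has rows (9, 5, -3); (5, 3, -1); (-3, -1, 7)
w1 = Bv₀ = (9·1 + 5·1 + (-3)·1; 5·1 + 3·1 + (-1)·1; (-3)·1 + (-1)·1 + 7·1) = (11, 7, 3)
w2 = Bw1 = (9·11 + 5·7 + (-3)·3; 5·11 + 3·7 + (-1)·3; (-3)·11 + (-1)·7 + 7·3) = (125, 73, -19)
w3 = Bw2 = (1547, 863, -581)
Ratio: 1547/125 = 12.376

12.376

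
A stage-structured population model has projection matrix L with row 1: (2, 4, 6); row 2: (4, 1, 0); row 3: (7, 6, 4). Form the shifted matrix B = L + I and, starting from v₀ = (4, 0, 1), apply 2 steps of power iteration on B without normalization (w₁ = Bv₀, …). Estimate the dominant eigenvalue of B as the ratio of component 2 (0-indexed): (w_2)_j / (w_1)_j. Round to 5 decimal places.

μ ≈ 11.72727

B = L + I has rows (3, 4, 6); (4, 2, 0); (7, 6, 5)
w1 = Bv₀ = (3·4 + 4·0 + 6·1; 4·4 + 2·0 + 0·1; 7·4 + 6·0 + 5·1) = (18, 16, 33)
w2 = Bw1 = (3·18 + 4·16 + 6·33; 4·18 + 2·16 + 0·33; 7·18 + 6·16 + 5·33) = (316, 104, 387)
Ratio: 387/33 = 11.72727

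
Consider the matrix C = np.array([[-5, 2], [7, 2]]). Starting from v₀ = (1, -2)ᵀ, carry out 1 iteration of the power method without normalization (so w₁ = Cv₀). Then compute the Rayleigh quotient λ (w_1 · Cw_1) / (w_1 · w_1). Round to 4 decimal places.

w1 = Cv₀ = (-9, 3)
Cw1 = (51, -57)
w1·Cw1 = (-9)·51 + 3·(-57) = -630; w1·w1 = (-9)·(-9) + 3·3 = 90
λ ≈ -630/90 = -7.0000

λ ≈ -7.0000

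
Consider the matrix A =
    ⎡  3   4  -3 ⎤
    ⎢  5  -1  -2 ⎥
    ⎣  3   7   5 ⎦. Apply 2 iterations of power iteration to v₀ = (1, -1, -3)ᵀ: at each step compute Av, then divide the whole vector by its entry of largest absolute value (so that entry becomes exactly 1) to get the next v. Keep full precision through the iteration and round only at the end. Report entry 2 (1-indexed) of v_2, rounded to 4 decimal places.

0.5116

Av0 = (8.00000, 12.00000, -19.00000); divide by -19.00000 → v1 = (-0.42105, -0.63158, 1.00000)
Av1 = (-6.78947, -3.47368, -0.68421); divide by -6.78947 → v2 = (1.00000, 0.51163, 0.10078)
Requested entry of v2: 66/129 = 0.5116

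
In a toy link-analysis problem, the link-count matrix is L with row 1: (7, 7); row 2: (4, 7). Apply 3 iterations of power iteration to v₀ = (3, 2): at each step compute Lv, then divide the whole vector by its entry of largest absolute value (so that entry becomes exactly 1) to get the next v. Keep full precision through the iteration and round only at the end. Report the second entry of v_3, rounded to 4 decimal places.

Lv0 = (35.00000, 26.00000); divide by 35.00000 → v1 = (1.00000, 0.74286)
Lv1 = (12.20000, 9.20000); divide by 12.20000 → v2 = (1.00000, 0.75410)
Lv2 = (12.27869, 9.27869); divide by 12.27869 → v3 = (1.00000, 0.75567)
Requested entry of v3: 3962/5243 = 0.7557

0.7557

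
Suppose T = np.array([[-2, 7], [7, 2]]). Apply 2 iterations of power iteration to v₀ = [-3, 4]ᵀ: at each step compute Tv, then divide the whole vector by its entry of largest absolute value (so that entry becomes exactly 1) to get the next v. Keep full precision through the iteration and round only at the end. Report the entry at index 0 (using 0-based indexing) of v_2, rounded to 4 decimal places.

-0.7500

Tv0 = (34.00000, -13.00000); divide by 34.00000 → v1 = (1.00000, -0.38235)
Tv1 = (-4.67647, 6.23529); divide by 6.23529 → v2 = (-0.75000, 1.00000)
Requested entry of v2: -159/212 = -0.7500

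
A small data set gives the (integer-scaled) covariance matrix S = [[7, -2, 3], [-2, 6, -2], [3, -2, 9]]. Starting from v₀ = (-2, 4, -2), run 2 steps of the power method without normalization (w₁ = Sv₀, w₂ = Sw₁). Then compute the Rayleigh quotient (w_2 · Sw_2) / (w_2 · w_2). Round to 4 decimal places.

w1 = Sv₀ = (7·(-2) + (-2)·4 + 3·(-2); (-2)·(-2) + 6·4 + (-2)·(-2); 3·(-2) + (-2)·4 + 9·(-2)) = (-28, 32, -32)
w2 = Sw1 = (7·(-28) + (-2)·32 + 3·(-32); (-2)·(-28) + 6·32 + (-2)·(-32); 3·(-28) + (-2)·32 + 9·(-32)) = (-356, 312, -436)
Sw2 = (-4424, 3456, -5616)
w2·Sw2 = (-356)·(-4424) + 312·3456 + (-436)·(-5616) = 5101792; w2·w2 = (-356)·(-356) + 312·312 + (-436)·(-436) = 414176
λ ≈ 5101792/414176 = 12.3179

12.3179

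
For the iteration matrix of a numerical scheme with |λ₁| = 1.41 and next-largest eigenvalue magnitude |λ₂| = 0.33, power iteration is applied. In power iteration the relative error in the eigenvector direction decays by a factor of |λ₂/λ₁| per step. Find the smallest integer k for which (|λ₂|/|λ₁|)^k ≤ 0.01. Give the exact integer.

4

|λ₂/λ₁| = 0.33/1.41 = 0.23404
Need k ≥ ln(0.01) / ln(0.23404) = -4.6052 / -1.4523 ≈ 3.171
Smallest integer k satisfying the bound: 4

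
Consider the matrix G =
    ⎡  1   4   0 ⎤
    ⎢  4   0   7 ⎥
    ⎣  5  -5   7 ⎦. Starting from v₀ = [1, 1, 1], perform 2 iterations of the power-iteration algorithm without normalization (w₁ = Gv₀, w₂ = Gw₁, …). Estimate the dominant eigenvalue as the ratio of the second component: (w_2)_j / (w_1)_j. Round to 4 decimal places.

w1 = Gv₀ = (1·1 + 4·1 + 0·1; 4·1 + 0·1 + 7·1; 5·1 + (-5)·1 + 7·1) = (5, 11, 7)
w2 = Gw1 = (1·5 + 4·11 + 0·7; 4·5 + 0·11 + 7·7; 5·5 + (-5)·11 + 7·7) = (49, 69, 19)
Ratio at component: 69 / 11 = 6.2727

λ ≈ 6.2727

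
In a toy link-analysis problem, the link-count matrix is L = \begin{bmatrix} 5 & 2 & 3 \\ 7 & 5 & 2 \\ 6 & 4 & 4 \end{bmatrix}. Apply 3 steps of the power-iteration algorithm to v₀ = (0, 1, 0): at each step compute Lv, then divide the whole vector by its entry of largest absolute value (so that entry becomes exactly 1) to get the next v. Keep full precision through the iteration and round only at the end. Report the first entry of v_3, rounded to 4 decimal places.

Lv0 = (2.00000, 5.00000, 4.00000); divide by 5.00000 → v1 = (0.40000, 1.00000, 0.80000)
Lv1 = (6.40000, 9.40000, 9.60000); divide by 9.60000 → v2 = (0.66667, 0.97917, 1.00000)
Lv2 = (8.29167, 11.56250, 11.91667); divide by 11.91667 → v3 = (0.69580, 0.97028, 1.00000)
Requested entry of v3: 398/572 = 0.6958

0.6958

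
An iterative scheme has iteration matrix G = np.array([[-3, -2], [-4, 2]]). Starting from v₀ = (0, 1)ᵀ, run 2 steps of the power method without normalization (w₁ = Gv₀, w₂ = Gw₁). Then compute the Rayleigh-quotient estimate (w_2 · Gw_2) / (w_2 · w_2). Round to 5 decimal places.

λ ≈ 0.89189

w1 = Gv₀ = (-2, 2)
w2 = Gw1 = (2, 12)
Gw2 = (-30, 16)
w2·Gw2 = 2·(-30) + 12·16 = 132; w2·w2 = 2·2 + 12·12 = 148
λ ≈ 132/148 = 0.89189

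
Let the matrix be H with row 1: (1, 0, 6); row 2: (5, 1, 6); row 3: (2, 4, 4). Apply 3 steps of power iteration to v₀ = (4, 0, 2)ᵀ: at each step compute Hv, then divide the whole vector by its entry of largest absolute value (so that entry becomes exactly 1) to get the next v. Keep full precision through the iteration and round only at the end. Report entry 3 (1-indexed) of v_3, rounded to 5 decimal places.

0.92424

Hv0 = (16.000000, 32.000000, 16.000000); divide by 32.000000 → v1 = (0.500000, 1.000000, 0.500000)
Hv1 = (3.500000, 6.500000, 7.000000); divide by 7.000000 → v2 = (0.500000, 0.928571, 1.000000)
Hv2 = (6.500000, 9.428571, 8.714286); divide by 9.428571 → v3 = (0.689394, 1.000000, 0.924242)
Requested entry of v3: 1952/2112 = 0.92424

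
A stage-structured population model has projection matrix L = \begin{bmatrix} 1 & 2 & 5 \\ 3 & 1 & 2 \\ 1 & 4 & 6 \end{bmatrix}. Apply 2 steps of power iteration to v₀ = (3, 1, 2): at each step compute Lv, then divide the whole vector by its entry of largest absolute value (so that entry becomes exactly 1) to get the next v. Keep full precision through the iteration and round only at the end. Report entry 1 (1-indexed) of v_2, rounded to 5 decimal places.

Lv0 = (15.000000, 14.000000, 19.000000); divide by 19.000000 → v1 = (0.789474, 0.736842, 1.000000)
Lv1 = (7.263158, 5.105263, 9.736842); divide by 9.736842 → v2 = (0.745946, 0.524324, 1.000000)
Requested entry of v2: 138/185 = 0.74595

0.74595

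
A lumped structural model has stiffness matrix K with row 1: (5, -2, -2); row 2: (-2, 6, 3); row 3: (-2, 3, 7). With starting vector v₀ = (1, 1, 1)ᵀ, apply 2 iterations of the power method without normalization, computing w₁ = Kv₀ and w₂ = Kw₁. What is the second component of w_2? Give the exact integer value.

w1 = Kv₀ = (5·1 + (-2)·1 + (-2)·1; (-2)·1 + 6·1 + 3·1; (-2)·1 + 3·1 + 7·1) = (1, 7, 8)
w2 = Kw1 = (5·1 + (-2)·7 + (-2)·8; (-2)·1 + 6·7 + 3·8; (-2)·1 + 3·7 + 7·8) = (-25, 64, 75)
The requested component of w2 is 64.

64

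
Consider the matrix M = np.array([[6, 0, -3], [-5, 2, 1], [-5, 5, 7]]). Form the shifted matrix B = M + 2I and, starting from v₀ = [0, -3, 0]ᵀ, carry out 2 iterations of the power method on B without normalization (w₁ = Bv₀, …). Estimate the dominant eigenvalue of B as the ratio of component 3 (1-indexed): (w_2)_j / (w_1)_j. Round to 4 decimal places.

B = M + 2I has rows (8, 0, -3); (-5, 4, 1); (-5, 5, 9)
w1 = Bv₀ = (0, -12, -15)
w2 = Bw1 = (45, -63, -195)
Ratio: -195/-15 = 13.0000

μ ≈ 13.0000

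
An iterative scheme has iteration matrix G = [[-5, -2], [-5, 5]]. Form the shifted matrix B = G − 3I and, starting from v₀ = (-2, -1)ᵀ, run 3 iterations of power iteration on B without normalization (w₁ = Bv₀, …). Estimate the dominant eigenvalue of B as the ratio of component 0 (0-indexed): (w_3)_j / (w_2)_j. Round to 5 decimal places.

B = G − 3I has rows (-8, -2); (-5, 2)
w1 = Bv₀ = ((-8)·(-2) + (-2)·(-1); (-5)·(-2) + 2·(-1)) = (18, 8)
w2 = Bw1 = ((-8)·18 + (-2)·8; (-5)·18 + 2·8) = (-160, -74)
w3 = Bw2 = (1428, 652)
Ratio: 1428/-160 = -8.92500

-8.92500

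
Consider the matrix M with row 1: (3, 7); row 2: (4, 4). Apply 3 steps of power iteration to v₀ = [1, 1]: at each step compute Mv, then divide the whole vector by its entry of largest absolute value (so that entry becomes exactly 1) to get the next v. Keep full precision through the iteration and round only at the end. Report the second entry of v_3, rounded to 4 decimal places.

0.8294

Mv0 = (10.00000, 8.00000); divide by 10.00000 → v1 = (1.00000, 0.80000)
Mv1 = (8.60000, 7.20000); divide by 8.60000 → v2 = (1.00000, 0.83721)
Mv2 = (8.86047, 7.34884); divide by 8.86047 → v3 = (1.00000, 0.82940)
Requested entry of v3: 632/762 = 0.8294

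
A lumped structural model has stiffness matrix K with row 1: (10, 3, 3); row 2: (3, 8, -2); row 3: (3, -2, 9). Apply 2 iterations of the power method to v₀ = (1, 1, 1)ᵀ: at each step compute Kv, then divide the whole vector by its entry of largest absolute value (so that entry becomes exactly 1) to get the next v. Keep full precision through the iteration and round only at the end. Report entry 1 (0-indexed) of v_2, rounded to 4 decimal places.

0.4608

Kv0 = (16.00000, 9.00000, 10.00000); divide by 16.00000 → v1 = (1.00000, 0.56250, 0.62500)
Kv1 = (13.56250, 6.25000, 7.50000); divide by 13.56250 → v2 = (1.00000, 0.46083, 0.55300)
Requested entry of v2: 100/217 = 0.4608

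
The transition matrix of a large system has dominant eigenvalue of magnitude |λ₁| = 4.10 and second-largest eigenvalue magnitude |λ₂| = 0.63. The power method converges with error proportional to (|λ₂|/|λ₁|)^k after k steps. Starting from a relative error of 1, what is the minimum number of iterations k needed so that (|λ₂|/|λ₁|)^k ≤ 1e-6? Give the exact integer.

8

|λ₂/λ₁| = 0.63/4.10 = 0.15366
Need k ≥ ln(1e-6) / ln(0.15366) = -13.8155 / -1.8730 ≈ 7.376
Smallest integer k satisfying the bound: 8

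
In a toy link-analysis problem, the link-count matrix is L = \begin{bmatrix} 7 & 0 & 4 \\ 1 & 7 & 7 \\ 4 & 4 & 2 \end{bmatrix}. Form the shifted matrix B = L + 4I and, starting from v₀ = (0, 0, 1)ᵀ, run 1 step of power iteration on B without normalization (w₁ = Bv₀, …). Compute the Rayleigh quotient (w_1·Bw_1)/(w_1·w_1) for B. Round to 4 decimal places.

μ ≈ 15.9703

B = L + 4I has rows (11, 0, 4); (1, 11, 7); (4, 4, 6)
w1 = Bv₀ = (11·0 + 0·0 + 4·1; 1·0 + 11·0 + 7·1; 4·0 + 4·0 + 6·1) = (4, 7, 6)
Bw1 = (68, 123, 80)
w1·Bw1 = 1613; w1·w1 = 101; μ ≈ 1613/101 = 15.9703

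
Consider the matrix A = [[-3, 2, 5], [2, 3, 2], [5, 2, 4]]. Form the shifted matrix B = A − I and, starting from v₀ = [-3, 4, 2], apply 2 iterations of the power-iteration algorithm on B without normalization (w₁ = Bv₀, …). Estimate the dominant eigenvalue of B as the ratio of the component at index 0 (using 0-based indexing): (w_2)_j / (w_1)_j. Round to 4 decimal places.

-3.7667

B = A − I has rows (-4, 2, 5); (2, 2, 2); (5, 2, 3)
w1 = Bv₀ = ((-4)·(-3) + 2·4 + 5·2; 2·(-3) + 2·4 + 2·2; 5·(-3) + 2·4 + 3·2) = (30, 6, -1)
w2 = Bw1 = ((-4)·30 + 2·6 + 5·(-1); 2·30 + 2·6 + 2·(-1); 5·30 + 2·6 + 3·(-1)) = (-113, 70, 159)
Ratio: -113/30 = -3.7667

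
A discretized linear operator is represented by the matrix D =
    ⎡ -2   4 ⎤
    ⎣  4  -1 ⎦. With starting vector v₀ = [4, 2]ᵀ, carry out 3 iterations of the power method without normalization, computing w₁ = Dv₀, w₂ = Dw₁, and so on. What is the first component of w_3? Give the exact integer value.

w1 = Dv₀ = ((-2)·4 + 4·2; 4·4 + (-1)·2) = (0, 14)
w2 = Dw1 = ((-2)·0 + 4·14; 4·0 + (-1)·14) = (56, -14)
w3 = Dw2 = (-168, 238)
The requested component of w3 is -168.

-168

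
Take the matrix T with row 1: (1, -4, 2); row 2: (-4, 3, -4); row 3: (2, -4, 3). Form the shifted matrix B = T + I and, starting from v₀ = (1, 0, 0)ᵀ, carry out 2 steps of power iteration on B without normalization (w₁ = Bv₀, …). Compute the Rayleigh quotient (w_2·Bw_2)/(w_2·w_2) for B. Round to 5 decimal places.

10.22819

B = T + I has rows (2, -4, 2); (-4, 4, -4); (2, -4, 4)
w1 = Bv₀ = (2, -4, 2)
w2 = Bw1 = (24, -32, 28)
Bw2 = (232, -336, 288)
w2·Bw2 = 24384; w2·w2 = 2384; μ ≈ 24384/2384 = 10.22819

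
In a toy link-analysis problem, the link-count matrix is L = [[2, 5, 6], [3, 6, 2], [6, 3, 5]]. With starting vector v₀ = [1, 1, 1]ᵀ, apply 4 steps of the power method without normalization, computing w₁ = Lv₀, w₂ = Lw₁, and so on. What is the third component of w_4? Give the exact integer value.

w1 = Lv₀ = (13, 11, 14)
w2 = Lw1 = (165, 133, 181)
w3 = Lw2 = (2081, 1655, 2294)
w4 = Lw3 = (26201, 20761, 28921)
The requested component of w4 is 28921.

28921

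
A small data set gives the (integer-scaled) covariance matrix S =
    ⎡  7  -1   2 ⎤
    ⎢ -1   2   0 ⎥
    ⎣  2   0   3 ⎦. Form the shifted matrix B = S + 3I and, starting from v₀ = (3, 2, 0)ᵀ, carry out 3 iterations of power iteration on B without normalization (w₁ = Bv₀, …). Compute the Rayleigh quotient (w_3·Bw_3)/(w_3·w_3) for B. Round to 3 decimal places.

B = S + 3I has rows (10, -1, 2); (-1, 5, 0); (2, 0, 6)
w1 = Bv₀ = (28, 7, 6)
w2 = Bw1 = (285, 7, 92)
w3 = Bw2 = (3027, -250, 1122)
Bw3 = (32764, -4277, 12786)
w3·Bw3 = 114591770; w3·w3 = 10484113; μ ≈ 114591770/10484113 = 10.930

μ ≈ 10.930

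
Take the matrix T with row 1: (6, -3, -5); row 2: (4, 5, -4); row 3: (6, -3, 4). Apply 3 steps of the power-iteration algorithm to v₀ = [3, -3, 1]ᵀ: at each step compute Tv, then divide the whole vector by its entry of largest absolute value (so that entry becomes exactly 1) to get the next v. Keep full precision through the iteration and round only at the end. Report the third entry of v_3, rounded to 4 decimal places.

Tv0 = (22.00000, -7.00000, 31.00000); divide by 31.00000 → v1 = (0.70968, -0.22581, 1.00000)
Tv1 = (-0.06452, -2.29032, 8.93548); divide by 8.93548 → v2 = (-0.00722, -0.25632, 1.00000)
Tv2 = (-4.27437, -5.31047, 4.72563); divide by -5.31047 → v3 = (0.80489, 1.00000, -0.88987)
Requested entry of v3: 1309/-1471 = -0.8899

-0.8899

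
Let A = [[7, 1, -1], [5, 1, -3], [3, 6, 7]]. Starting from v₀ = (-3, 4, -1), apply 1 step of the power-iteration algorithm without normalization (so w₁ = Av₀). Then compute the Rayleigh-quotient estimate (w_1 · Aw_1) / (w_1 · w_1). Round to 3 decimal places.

λ ≈ 6.833

w1 = Av₀ = (7·(-3) + 1·4 + (-1)·(-1); 5·(-3) + 1·4 + (-3)·(-1); 3·(-3) + 6·4 + 7·(-1)) = (-16, -8, 8)
Aw1 = (-128, -112, -40)
w1·Aw1 = (-16)·(-128) + (-8)·(-112) + 8·(-40) = 2624; w1·w1 = (-16)·(-16) + (-8)·(-8) + 8·8 = 384
λ ≈ 2624/384 = 6.833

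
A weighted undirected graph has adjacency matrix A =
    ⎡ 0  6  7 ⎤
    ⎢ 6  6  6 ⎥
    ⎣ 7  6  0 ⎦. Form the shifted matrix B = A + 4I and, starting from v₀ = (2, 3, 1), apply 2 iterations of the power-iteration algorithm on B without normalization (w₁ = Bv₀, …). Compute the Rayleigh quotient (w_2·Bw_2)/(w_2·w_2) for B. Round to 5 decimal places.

B = A + 4I has rows (4, 6, 7); (6, 10, 6); (7, 6, 4)
w1 = Bv₀ = (4·2 + 6·3 + 7·1; 6·2 + 10·3 + 6·1; 7·2 + 6·3 + 4·1) = (33, 48, 36)
w2 = Bw1 = (4·33 + 6·48 + 7·36; 6·33 + 10·48 + 6·36; 7·33 + 6·48 + 4·36) = (672, 894, 663)
Bw2 = (12693, 16950, 12720)
w2·Bw2 = 32116356; w2·w2 = 1690389; μ ≈ 32116356/1690389 = 18.99939

μ ≈ 18.99939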